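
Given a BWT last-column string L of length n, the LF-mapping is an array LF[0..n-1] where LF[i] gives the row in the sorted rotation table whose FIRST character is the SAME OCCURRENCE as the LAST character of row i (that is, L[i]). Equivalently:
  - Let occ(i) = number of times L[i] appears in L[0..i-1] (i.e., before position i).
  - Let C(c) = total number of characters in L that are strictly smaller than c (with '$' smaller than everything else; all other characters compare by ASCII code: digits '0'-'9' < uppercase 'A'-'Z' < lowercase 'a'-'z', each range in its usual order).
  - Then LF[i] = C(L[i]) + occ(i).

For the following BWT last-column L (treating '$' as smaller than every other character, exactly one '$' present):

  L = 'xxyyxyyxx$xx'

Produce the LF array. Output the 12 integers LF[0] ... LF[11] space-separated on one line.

Char counts: '$':1, 'x':7, 'y':4
C (first-col start): C('$')=0, C('x')=1, C('y')=8
L[0]='x': occ=0, LF[0]=C('x')+0=1+0=1
L[1]='x': occ=1, LF[1]=C('x')+1=1+1=2
L[2]='y': occ=0, LF[2]=C('y')+0=8+0=8
L[3]='y': occ=1, LF[3]=C('y')+1=8+1=9
L[4]='x': occ=2, LF[4]=C('x')+2=1+2=3
L[5]='y': occ=2, LF[5]=C('y')+2=8+2=10
L[6]='y': occ=3, LF[6]=C('y')+3=8+3=11
L[7]='x': occ=3, LF[7]=C('x')+3=1+3=4
L[8]='x': occ=4, LF[8]=C('x')+4=1+4=5
L[9]='$': occ=0, LF[9]=C('$')+0=0+0=0
L[10]='x': occ=5, LF[10]=C('x')+5=1+5=6
L[11]='x': occ=6, LF[11]=C('x')+6=1+6=7

Answer: 1 2 8 9 3 10 11 4 5 0 6 7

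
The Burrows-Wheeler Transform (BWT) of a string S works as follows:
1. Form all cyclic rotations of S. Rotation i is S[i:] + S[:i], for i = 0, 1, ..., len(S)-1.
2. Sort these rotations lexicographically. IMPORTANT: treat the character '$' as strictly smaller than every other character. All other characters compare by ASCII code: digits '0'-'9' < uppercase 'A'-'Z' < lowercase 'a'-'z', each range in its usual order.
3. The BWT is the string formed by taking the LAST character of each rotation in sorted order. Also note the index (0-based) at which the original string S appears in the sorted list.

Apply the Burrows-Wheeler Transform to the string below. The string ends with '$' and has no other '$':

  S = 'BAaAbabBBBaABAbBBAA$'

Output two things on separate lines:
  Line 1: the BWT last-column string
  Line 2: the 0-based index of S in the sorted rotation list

All 20 rotations (rotation i = S[i:]+S[:i]):
  rot[0] = BAaAbabBBBaABAbBBAA$
  rot[1] = AaAbabBBBaABAbBBAA$B
  rot[2] = aAbabBBBaABAbBBAA$BA
  rot[3] = AbabBBBaABAbBBAA$BAa
  rot[4] = babBBBaABAbBBAA$BAaA
  rot[5] = abBBBaABAbBBAA$BAaAb
  rot[6] = bBBBaABAbBBAA$BAaAba
  rot[7] = BBBaABAbBBAA$BAaAbab
  rot[8] = BBaABAbBBAA$BAaAbabB
  rot[9] = BaABAbBBAA$BAaAbabBB
  rot[10] = aABAbBBAA$BAaAbabBBB
  rot[11] = ABAbBBAA$BAaAbabBBBa
  rot[12] = BAbBBAA$BAaAbabBBBaA
  rot[13] = AbBBAA$BAaAbabBBBaAB
  rot[14] = bBBAA$BAaAbabBBBaABA
  rot[15] = BBAA$BAaAbabBBBaABAb
  rot[16] = BAA$BAaAbabBBBaABAbB
  rot[17] = AA$BAaAbabBBBaABAbBB
  rot[18] = A$BAaAbabBBBaABAbBBA
  rot[19] = $BAaAbabBBBaABAbBBAA
Sorted (with $ < everything):
  sorted[0] = $BAaAbabBBBaABAbBBAA  (last char: 'A')
  sorted[1] = A$BAaAbabBBBaABAbBBA  (last char: 'A')
  sorted[2] = AA$BAaAbabBBBaABAbBB  (last char: 'B')
  sorted[3] = ABAbBBAA$BAaAbabBBBa  (last char: 'a')
  sorted[4] = AaAbabBBBaABAbBBAA$B  (last char: 'B')
  sorted[5] = AbBBAA$BAaAbabBBBaAB  (last char: 'B')
  sorted[6] = AbabBBBaABAbBBAA$BAa  (last char: 'a')
  sorted[7] = BAA$BAaAbabBBBaABAbB  (last char: 'B')
  sorted[8] = BAaAbabBBBaABAbBBAA$  (last char: '$')
  sorted[9] = BAbBBAA$BAaAbabBBBaA  (last char: 'A')
  sorted[10] = BBAA$BAaAbabBBBaABAb  (last char: 'b')
  sorted[11] = BBBaABAbBBAA$BAaAbab  (last char: 'b')
  sorted[12] = BBaABAbBBAA$BAaAbabB  (last char: 'B')
  sorted[13] = BaABAbBBAA$BAaAbabBB  (last char: 'B')
  sorted[14] = aABAbBBAA$BAaAbabBBB  (last char: 'B')
  sorted[15] = aAbabBBBaABAbBBAA$BA  (last char: 'A')
  sorted[16] = abBBBaABAbBBAA$BAaAb  (last char: 'b')
  sorted[17] = bBBAA$BAaAbabBBBaABA  (last char: 'A')
  sorted[18] = bBBBaABAbBBAA$BAaAba  (last char: 'a')
  sorted[19] = babBBBaABAbBBAA$BAaA  (last char: 'A')
Last column: AABaBBaB$AbbBBBAbAaA
Original string S is at sorted index 8

Answer: AABaBBaB$AbbBBBAbAaA
8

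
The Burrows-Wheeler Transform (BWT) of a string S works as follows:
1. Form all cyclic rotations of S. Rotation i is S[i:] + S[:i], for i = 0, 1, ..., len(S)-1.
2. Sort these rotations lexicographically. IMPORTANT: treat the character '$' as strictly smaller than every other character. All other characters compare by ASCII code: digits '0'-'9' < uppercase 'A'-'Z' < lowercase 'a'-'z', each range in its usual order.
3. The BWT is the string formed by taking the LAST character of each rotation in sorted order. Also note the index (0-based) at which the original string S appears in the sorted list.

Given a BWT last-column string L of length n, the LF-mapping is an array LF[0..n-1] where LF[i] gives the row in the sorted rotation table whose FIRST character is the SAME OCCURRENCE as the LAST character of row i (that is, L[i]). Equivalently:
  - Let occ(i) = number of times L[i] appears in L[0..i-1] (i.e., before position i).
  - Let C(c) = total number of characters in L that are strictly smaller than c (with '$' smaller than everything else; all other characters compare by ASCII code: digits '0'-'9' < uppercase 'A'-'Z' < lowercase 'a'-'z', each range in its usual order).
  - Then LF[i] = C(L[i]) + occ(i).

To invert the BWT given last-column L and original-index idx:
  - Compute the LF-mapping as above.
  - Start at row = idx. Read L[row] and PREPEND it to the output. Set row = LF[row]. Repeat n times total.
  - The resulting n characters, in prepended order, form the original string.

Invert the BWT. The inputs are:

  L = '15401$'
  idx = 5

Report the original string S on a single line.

LF mapping: 2 5 4 1 3 0
Walk LF starting at row 5, prepending L[row]:
  step 1: row=5, L[5]='$', prepend. Next row=LF[5]=0
  step 2: row=0, L[0]='1', prepend. Next row=LF[0]=2
  step 3: row=2, L[2]='4', prepend. Next row=LF[2]=4
  step 4: row=4, L[4]='1', prepend. Next row=LF[4]=3
  step 5: row=3, L[3]='0', prepend. Next row=LF[3]=1
  step 6: row=1, L[1]='5', prepend. Next row=LF[1]=5
Reversed output: 50141$

Answer: 50141$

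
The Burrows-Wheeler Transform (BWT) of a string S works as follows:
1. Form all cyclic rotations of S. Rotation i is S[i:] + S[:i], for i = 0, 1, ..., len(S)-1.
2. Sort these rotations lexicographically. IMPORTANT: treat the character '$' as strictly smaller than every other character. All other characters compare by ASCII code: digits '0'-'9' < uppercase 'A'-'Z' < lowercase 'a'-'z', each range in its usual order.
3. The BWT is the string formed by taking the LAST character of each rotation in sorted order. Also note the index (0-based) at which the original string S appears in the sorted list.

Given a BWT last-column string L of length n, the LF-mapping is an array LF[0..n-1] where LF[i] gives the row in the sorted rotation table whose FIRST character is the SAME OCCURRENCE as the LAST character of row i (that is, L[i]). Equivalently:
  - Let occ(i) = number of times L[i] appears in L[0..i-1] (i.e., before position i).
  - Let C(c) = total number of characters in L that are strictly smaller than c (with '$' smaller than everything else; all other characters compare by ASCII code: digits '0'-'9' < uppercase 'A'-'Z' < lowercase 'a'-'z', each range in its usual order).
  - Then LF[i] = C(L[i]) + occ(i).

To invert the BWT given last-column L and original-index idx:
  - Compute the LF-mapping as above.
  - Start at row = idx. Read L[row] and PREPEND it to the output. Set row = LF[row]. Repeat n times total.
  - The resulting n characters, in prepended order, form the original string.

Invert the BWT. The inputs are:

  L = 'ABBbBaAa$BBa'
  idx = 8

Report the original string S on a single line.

LF mapping: 1 3 4 11 5 8 2 9 0 6 7 10
Walk LF starting at row 8, prepending L[row]:
  step 1: row=8, L[8]='$', prepend. Next row=LF[8]=0
  step 2: row=0, L[0]='A', prepend. Next row=LF[0]=1
  step 3: row=1, L[1]='B', prepend. Next row=LF[1]=3
  step 4: row=3, L[3]='b', prepend. Next row=LF[3]=11
  step 5: row=11, L[11]='a', prepend. Next row=LF[11]=10
  step 6: row=10, L[10]='B', prepend. Next row=LF[10]=7
  step 7: row=7, L[7]='a', prepend. Next row=LF[7]=9
  step 8: row=9, L[9]='B', prepend. Next row=LF[9]=6
  step 9: row=6, L[6]='A', prepend. Next row=LF[6]=2
  step 10: row=2, L[2]='B', prepend. Next row=LF[2]=4
  step 11: row=4, L[4]='B', prepend. Next row=LF[4]=5
  step 12: row=5, L[5]='a', prepend. Next row=LF[5]=8
Reversed output: aBBABaBabBA$

Answer: aBBABaBabBA$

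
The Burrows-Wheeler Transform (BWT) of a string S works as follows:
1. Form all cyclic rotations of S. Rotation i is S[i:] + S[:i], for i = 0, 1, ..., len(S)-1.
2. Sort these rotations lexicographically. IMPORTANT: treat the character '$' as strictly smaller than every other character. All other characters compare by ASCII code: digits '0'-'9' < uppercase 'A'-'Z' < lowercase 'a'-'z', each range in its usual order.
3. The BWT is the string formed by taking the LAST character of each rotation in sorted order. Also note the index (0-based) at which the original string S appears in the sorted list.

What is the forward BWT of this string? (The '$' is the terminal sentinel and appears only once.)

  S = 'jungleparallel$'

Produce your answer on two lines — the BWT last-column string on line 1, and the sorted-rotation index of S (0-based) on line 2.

Answer: lrplln$elgaueaj
6

Derivation:
All 15 rotations (rotation i = S[i:]+S[:i]):
  rot[0] = jungleparallel$
  rot[1] = ungleparallel$j
  rot[2] = ngleparallel$ju
  rot[3] = gleparallel$jun
  rot[4] = leparallel$jung
  rot[5] = eparallel$jungl
  rot[6] = parallel$jungle
  rot[7] = arallel$junglep
  rot[8] = rallel$junglepa
  rot[9] = allel$junglepar
  rot[10] = llel$junglepara
  rot[11] = lel$jungleparal
  rot[12] = el$jungleparall
  rot[13] = l$jungleparalle
  rot[14] = $jungleparallel
Sorted (with $ < everything):
  sorted[0] = $jungleparallel  (last char: 'l')
  sorted[1] = allel$junglepar  (last char: 'r')
  sorted[2] = arallel$junglep  (last char: 'p')
  sorted[3] = el$jungleparall  (last char: 'l')
  sorted[4] = eparallel$jungl  (last char: 'l')
  sorted[5] = gleparallel$jun  (last char: 'n')
  sorted[6] = jungleparallel$  (last char: '$')
  sorted[7] = l$jungleparalle  (last char: 'e')
  sorted[8] = lel$jungleparal  (last char: 'l')
  sorted[9] = leparallel$jung  (last char: 'g')
  sorted[10] = llel$junglepara  (last char: 'a')
  sorted[11] = ngleparallel$ju  (last char: 'u')
  sorted[12] = parallel$jungle  (last char: 'e')
  sorted[13] = rallel$junglepa  (last char: 'a')
  sorted[14] = ungleparallel$j  (last char: 'j')
Last column: lrplln$elgaueaj
Original string S is at sorted index 6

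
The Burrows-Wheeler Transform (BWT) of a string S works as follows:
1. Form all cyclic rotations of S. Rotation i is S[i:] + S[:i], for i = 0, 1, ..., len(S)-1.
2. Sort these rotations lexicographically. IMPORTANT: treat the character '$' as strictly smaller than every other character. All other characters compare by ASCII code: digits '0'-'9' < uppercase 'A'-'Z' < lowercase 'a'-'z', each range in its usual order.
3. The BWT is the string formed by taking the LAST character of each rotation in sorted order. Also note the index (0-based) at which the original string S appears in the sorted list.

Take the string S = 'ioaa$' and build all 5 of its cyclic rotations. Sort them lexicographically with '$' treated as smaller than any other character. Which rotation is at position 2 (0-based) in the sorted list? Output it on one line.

Answer: aa$io

Derivation:
All 5 rotations (rotation i = S[i:]+S[:i]):
  rot[0] = ioaa$
  rot[1] = oaa$i
  rot[2] = aa$io
  rot[3] = a$ioa
  rot[4] = $ioaa
Sorted (with $ < everything):
  sorted[0] = $ioaa
  sorted[1] = a$ioa
  sorted[2] = aa$io
  sorted[3] = ioaa$
  sorted[4] = oaa$i
sorted[2] = aa$io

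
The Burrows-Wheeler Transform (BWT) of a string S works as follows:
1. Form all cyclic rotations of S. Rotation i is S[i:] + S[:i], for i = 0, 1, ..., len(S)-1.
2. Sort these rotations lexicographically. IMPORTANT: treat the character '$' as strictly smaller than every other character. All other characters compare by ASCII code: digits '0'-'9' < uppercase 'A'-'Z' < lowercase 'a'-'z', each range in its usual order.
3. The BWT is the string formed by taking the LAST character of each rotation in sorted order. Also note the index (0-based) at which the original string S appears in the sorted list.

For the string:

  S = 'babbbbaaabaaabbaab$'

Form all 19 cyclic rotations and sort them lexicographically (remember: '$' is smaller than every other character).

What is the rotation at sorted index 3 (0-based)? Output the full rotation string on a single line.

All 19 rotations (rotation i = S[i:]+S[:i]):
  rot[0] = babbbbaaabaaabbaab$
  rot[1] = abbbbaaabaaabbaab$b
  rot[2] = bbbbaaabaaabbaab$ba
  rot[3] = bbbaaabaaabbaab$bab
  rot[4] = bbaaabaaabbaab$babb
  rot[5] = baaabaaabbaab$babbb
  rot[6] = aaabaaabbaab$babbbb
  rot[7] = aabaaabbaab$babbbba
  rot[8] = abaaabbaab$babbbbaa
  rot[9] = baaabbaab$babbbbaaa
  rot[10] = aaabbaab$babbbbaaab
  rot[11] = aabbaab$babbbbaaaba
  rot[12] = abbaab$babbbbaaabaa
  rot[13] = bbaab$babbbbaaabaaa
  rot[14] = baab$babbbbaaabaaab
  rot[15] = aab$babbbbaaabaaabb
  rot[16] = ab$babbbbaaabaaabba
  rot[17] = b$babbbbaaabaaabbaa
  rot[18] = $babbbbaaabaaabbaab
Sorted (with $ < everything):
  sorted[0] = $babbbbaaabaaabbaab
  sorted[1] = aaabaaabbaab$babbbb
  sorted[2] = aaabbaab$babbbbaaab
  sorted[3] = aab$babbbbaaabaaabb
  sorted[4] = aabaaabbaab$babbbba
  sorted[5] = aabbaab$babbbbaaaba
  sorted[6] = ab$babbbbaaabaaabba
  sorted[7] = abaaabbaab$babbbbaa
  sorted[8] = abbaab$babbbbaaabaa
  sorted[9] = abbbbaaabaaabbaab$b
  sorted[10] = b$babbbbaaabaaabbaa
  sorted[11] = baaabaaabbaab$babbb
  sorted[12] = baaabbaab$babbbbaaa
  sorted[13] = baab$babbbbaaabaaab
  sorted[14] = babbbbaaabaaabbaab$
  sorted[15] = bbaaabaaabbaab$babb
  sorted[16] = bbaab$babbbbaaabaaa
  sorted[17] = bbbaaabaaabbaab$bab
  sorted[18] = bbbbaaabaaabbaab$ba
sorted[3] = aab$babbbbaaabaaabb

Answer: aab$babbbbaaabaaabb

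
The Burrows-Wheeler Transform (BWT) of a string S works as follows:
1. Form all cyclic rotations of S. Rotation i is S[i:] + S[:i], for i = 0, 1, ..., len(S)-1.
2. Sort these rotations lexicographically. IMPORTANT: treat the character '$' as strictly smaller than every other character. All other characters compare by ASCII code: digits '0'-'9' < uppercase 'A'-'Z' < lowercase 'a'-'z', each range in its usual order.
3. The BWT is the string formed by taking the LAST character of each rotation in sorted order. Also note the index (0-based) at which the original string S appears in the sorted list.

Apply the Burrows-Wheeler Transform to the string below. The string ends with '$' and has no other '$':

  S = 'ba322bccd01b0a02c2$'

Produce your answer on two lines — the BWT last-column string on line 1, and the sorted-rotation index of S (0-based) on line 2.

Answer: 2dab0c320a0b1$22bcc
13

Derivation:
All 19 rotations (rotation i = S[i:]+S[:i]):
  rot[0] = ba322bccd01b0a02c2$
  rot[1] = a322bccd01b0a02c2$b
  rot[2] = 322bccd01b0a02c2$ba
  rot[3] = 22bccd01b0a02c2$ba3
  rot[4] = 2bccd01b0a02c2$ba32
  rot[5] = bccd01b0a02c2$ba322
  rot[6] = ccd01b0a02c2$ba322b
  rot[7] = cd01b0a02c2$ba322bc
  rot[8] = d01b0a02c2$ba322bcc
  rot[9] = 01b0a02c2$ba322bccd
  rot[10] = 1b0a02c2$ba322bccd0
  rot[11] = b0a02c2$ba322bccd01
  rot[12] = 0a02c2$ba322bccd01b
  rot[13] = a02c2$ba322bccd01b0
  rot[14] = 02c2$ba322bccd01b0a
  rot[15] = 2c2$ba322bccd01b0a0
  rot[16] = c2$ba322bccd01b0a02
  rot[17] = 2$ba322bccd01b0a02c
  rot[18] = $ba322bccd01b0a02c2
Sorted (with $ < everything):
  sorted[0] = $ba322bccd01b0a02c2  (last char: '2')
  sorted[1] = 01b0a02c2$ba322bccd  (last char: 'd')
  sorted[2] = 02c2$ba322bccd01b0a  (last char: 'a')
  sorted[3] = 0a02c2$ba322bccd01b  (last char: 'b')
  sorted[4] = 1b0a02c2$ba322bccd0  (last char: '0')
  sorted[5] = 2$ba322bccd01b0a02c  (last char: 'c')
  sorted[6] = 22bccd01b0a02c2$ba3  (last char: '3')
  sorted[7] = 2bccd01b0a02c2$ba32  (last char: '2')
  sorted[8] = 2c2$ba322bccd01b0a0  (last char: '0')
  sorted[9] = 322bccd01b0a02c2$ba  (last char: 'a')
  sorted[10] = a02c2$ba322bccd01b0  (last char: '0')
  sorted[11] = a322bccd01b0a02c2$b  (last char: 'b')
  sorted[12] = b0a02c2$ba322bccd01  (last char: '1')
  sorted[13] = ba322bccd01b0a02c2$  (last char: '$')
  sorted[14] = bccd01b0a02c2$ba322  (last char: '2')
  sorted[15] = c2$ba322bccd01b0a02  (last char: '2')
  sorted[16] = ccd01b0a02c2$ba322b  (last char: 'b')
  sorted[17] = cd01b0a02c2$ba322bc  (last char: 'c')
  sorted[18] = d01b0a02c2$ba322bcc  (last char: 'c')
Last column: 2dab0c320a0b1$22bcc
Original string S is at sorted index 13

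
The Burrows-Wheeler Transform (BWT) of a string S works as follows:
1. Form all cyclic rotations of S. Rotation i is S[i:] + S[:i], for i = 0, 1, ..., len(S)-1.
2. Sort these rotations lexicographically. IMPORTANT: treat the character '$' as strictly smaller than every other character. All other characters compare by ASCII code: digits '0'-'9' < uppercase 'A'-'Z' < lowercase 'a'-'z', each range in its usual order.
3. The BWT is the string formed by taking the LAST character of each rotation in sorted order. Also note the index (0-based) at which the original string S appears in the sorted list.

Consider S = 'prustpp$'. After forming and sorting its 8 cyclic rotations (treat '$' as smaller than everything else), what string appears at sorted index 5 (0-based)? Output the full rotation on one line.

All 8 rotations (rotation i = S[i:]+S[:i]):
  rot[0] = prustpp$
  rot[1] = rustpp$p
  rot[2] = ustpp$pr
  rot[3] = stpp$pru
  rot[4] = tpp$prus
  rot[5] = pp$prust
  rot[6] = p$prustp
  rot[7] = $prustpp
Sorted (with $ < everything):
  sorted[0] = $prustpp
  sorted[1] = p$prustp
  sorted[2] = pp$prust
  sorted[3] = prustpp$
  sorted[4] = rustpp$p
  sorted[5] = stpp$pru
  sorted[6] = tpp$prus
  sorted[7] = ustpp$pr
sorted[5] = stpp$pru

Answer: stpp$pru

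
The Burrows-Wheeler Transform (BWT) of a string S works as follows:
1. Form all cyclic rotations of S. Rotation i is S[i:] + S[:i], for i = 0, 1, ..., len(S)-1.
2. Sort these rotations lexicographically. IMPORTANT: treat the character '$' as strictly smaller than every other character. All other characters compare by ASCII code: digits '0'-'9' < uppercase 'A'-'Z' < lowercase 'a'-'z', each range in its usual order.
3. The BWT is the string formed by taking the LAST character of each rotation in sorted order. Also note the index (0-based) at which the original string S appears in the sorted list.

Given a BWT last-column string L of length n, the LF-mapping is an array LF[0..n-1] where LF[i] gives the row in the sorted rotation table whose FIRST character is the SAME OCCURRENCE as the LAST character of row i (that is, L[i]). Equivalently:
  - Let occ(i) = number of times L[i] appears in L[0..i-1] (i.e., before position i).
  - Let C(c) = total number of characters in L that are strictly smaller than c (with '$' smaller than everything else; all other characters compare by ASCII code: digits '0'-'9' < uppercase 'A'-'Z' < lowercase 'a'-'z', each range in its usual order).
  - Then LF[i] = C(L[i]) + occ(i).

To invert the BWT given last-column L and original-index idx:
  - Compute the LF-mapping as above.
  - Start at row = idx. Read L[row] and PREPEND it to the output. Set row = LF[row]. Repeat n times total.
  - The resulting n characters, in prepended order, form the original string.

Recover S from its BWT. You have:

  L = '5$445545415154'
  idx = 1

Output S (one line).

LF mapping: 8 0 3 4 9 10 5 11 6 1 12 2 13 7
Walk LF starting at row 1, prepending L[row]:
  step 1: row=1, L[1]='$', prepend. Next row=LF[1]=0
  step 2: row=0, L[0]='5', prepend. Next row=LF[0]=8
  step 3: row=8, L[8]='4', prepend. Next row=LF[8]=6
  step 4: row=6, L[6]='4', prepend. Next row=LF[6]=5
  step 5: row=5, L[5]='5', prepend. Next row=LF[5]=10
  step 6: row=10, L[10]='5', prepend. Next row=LF[10]=12
  step 7: row=12, L[12]='5', prepend. Next row=LF[12]=13
  step 8: row=13, L[13]='4', prepend. Next row=LF[13]=7
  step 9: row=7, L[7]='5', prepend. Next row=LF[7]=11
  step 10: row=11, L[11]='1', prepend. Next row=LF[11]=2
  step 11: row=2, L[2]='4', prepend. Next row=LF[2]=3
  step 12: row=3, L[3]='4', prepend. Next row=LF[3]=4
  step 13: row=4, L[4]='5', prepend. Next row=LF[4]=9
  step 14: row=9, L[9]='1', prepend. Next row=LF[9]=1
Reversed output: 1544154555445$

Answer: 1544154555445$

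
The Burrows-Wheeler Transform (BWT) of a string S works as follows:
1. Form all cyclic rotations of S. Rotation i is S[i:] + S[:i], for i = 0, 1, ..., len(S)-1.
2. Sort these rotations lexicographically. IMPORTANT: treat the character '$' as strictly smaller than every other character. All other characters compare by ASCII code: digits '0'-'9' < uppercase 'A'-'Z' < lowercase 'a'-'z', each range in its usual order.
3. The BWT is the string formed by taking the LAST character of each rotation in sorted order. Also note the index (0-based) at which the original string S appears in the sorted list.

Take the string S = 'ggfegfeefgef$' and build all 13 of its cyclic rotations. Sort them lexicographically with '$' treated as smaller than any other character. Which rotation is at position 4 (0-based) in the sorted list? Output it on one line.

Answer: egfeefgef$ggf

Derivation:
All 13 rotations (rotation i = S[i:]+S[:i]):
  rot[0] = ggfegfeefgef$
  rot[1] = gfegfeefgef$g
  rot[2] = fegfeefgef$gg
  rot[3] = egfeefgef$ggf
  rot[4] = gfeefgef$ggfe
  rot[5] = feefgef$ggfeg
  rot[6] = eefgef$ggfegf
  rot[7] = efgef$ggfegfe
  rot[8] = fgef$ggfegfee
  rot[9] = gef$ggfegfeef
  rot[10] = ef$ggfegfeefg
  rot[11] = f$ggfegfeefge
  rot[12] = $ggfegfeefgef
Sorted (with $ < everything):
  sorted[0] = $ggfegfeefgef
  sorted[1] = eefgef$ggfegf
  sorted[2] = ef$ggfegfeefg
  sorted[3] = efgef$ggfegfe
  sorted[4] = egfeefgef$ggf
  sorted[5] = f$ggfegfeefge
  sorted[6] = feefgef$ggfeg
  sorted[7] = fegfeefgef$gg
  sorted[8] = fgef$ggfegfee
  sorted[9] = gef$ggfegfeef
  sorted[10] = gfeefgef$ggfe
  sorted[11] = gfegfeefgef$g
  sorted[12] = ggfegfeefgef$
sorted[4] = egfeefgef$ggf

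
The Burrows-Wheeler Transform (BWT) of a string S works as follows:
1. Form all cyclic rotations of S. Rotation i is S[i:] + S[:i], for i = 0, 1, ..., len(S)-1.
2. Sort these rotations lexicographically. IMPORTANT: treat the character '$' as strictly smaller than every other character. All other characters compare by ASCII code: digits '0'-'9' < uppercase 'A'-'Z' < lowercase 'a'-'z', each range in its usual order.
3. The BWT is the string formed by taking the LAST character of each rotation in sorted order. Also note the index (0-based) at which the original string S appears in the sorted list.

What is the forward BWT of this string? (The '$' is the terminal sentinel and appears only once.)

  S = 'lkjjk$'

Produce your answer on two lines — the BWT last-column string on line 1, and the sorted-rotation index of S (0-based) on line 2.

All 6 rotations (rotation i = S[i:]+S[:i]):
  rot[0] = lkjjk$
  rot[1] = kjjk$l
  rot[2] = jjk$lk
  rot[3] = jk$lkj
  rot[4] = k$lkjj
  rot[5] = $lkjjk
Sorted (with $ < everything):
  sorted[0] = $lkjjk  (last char: 'k')
  sorted[1] = jjk$lk  (last char: 'k')
  sorted[2] = jk$lkj  (last char: 'j')
  sorted[3] = k$lkjj  (last char: 'j')
  sorted[4] = kjjk$l  (last char: 'l')
  sorted[5] = lkjjk$  (last char: '$')
Last column: kkjjl$
Original string S is at sorted index 5

Answer: kkjjl$
5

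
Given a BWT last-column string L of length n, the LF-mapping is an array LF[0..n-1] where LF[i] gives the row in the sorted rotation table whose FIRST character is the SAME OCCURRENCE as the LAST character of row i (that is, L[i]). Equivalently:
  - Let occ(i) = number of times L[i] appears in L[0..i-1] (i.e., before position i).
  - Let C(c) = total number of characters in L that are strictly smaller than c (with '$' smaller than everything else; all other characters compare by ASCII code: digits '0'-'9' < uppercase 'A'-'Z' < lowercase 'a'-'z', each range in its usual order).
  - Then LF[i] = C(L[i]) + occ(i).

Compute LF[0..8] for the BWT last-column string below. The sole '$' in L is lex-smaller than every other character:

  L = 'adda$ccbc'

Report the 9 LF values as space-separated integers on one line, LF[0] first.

Answer: 1 7 8 2 0 4 5 3 6

Derivation:
Char counts: '$':1, 'a':2, 'b':1, 'c':3, 'd':2
C (first-col start): C('$')=0, C('a')=1, C('b')=3, C('c')=4, C('d')=7
L[0]='a': occ=0, LF[0]=C('a')+0=1+0=1
L[1]='d': occ=0, LF[1]=C('d')+0=7+0=7
L[2]='d': occ=1, LF[2]=C('d')+1=7+1=8
L[3]='a': occ=1, LF[3]=C('a')+1=1+1=2
L[4]='$': occ=0, LF[4]=C('$')+0=0+0=0
L[5]='c': occ=0, LF[5]=C('c')+0=4+0=4
L[6]='c': occ=1, LF[6]=C('c')+1=4+1=5
L[7]='b': occ=0, LF[7]=C('b')+0=3+0=3
L[8]='c': occ=2, LF[8]=C('c')+2=4+2=6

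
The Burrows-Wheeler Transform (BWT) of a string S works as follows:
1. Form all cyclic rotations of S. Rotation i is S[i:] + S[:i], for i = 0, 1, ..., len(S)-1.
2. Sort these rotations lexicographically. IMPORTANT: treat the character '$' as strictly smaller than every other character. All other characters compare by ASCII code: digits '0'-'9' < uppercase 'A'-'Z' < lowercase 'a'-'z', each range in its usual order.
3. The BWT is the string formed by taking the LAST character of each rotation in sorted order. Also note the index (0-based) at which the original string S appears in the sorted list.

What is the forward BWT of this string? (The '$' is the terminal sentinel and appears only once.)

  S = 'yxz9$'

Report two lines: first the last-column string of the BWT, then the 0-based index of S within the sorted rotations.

Answer: 9zy$x
3

Derivation:
All 5 rotations (rotation i = S[i:]+S[:i]):
  rot[0] = yxz9$
  rot[1] = xz9$y
  rot[2] = z9$yx
  rot[3] = 9$yxz
  rot[4] = $yxz9
Sorted (with $ < everything):
  sorted[0] = $yxz9  (last char: '9')
  sorted[1] = 9$yxz  (last char: 'z')
  sorted[2] = xz9$y  (last char: 'y')
  sorted[3] = yxz9$  (last char: '$')
  sorted[4] = z9$yx  (last char: 'x')
Last column: 9zy$x
Original string S is at sorted index 3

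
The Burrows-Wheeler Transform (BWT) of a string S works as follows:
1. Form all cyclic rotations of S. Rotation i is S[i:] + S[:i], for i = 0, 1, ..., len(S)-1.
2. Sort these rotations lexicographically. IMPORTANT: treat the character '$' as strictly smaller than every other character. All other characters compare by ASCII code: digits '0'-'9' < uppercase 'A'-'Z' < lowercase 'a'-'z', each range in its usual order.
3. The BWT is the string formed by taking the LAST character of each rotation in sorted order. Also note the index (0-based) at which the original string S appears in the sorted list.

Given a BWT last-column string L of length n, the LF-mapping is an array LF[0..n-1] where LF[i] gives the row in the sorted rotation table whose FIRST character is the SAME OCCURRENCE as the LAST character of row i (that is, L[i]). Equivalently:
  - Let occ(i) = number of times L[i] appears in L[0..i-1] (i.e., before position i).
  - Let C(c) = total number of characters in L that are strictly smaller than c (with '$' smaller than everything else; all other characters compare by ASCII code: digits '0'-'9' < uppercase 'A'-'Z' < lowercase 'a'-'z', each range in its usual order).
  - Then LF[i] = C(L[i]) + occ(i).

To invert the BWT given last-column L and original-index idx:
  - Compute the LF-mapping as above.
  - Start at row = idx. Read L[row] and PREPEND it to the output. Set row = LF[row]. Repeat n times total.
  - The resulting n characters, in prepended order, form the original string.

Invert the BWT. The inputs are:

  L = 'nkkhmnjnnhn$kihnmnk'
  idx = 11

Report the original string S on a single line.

Answer: mnminjkhhnkhknnnkn$

Derivation:
LF mapping: 12 6 7 1 10 13 5 14 15 2 16 0 8 4 3 17 11 18 9
Walk LF starting at row 11, prepending L[row]:
  step 1: row=11, L[11]='$', prepend. Next row=LF[11]=0
  step 2: row=0, L[0]='n', prepend. Next row=LF[0]=12
  step 3: row=12, L[12]='k', prepend. Next row=LF[12]=8
  step 4: row=8, L[8]='n', prepend. Next row=LF[8]=15
  step 5: row=15, L[15]='n', prepend. Next row=LF[15]=17
  step 6: row=17, L[17]='n', prepend. Next row=LF[17]=18
  step 7: row=18, L[18]='k', prepend. Next row=LF[18]=9
  step 8: row=9, L[9]='h', prepend. Next row=LF[9]=2
  step 9: row=2, L[2]='k', prepend. Next row=LF[2]=7
  step 10: row=7, L[7]='n', prepend. Next row=LF[7]=14
  step 11: row=14, L[14]='h', prepend. Next row=LF[14]=3
  step 12: row=3, L[3]='h', prepend. Next row=LF[3]=1
  step 13: row=1, L[1]='k', prepend. Next row=LF[1]=6
  step 14: row=6, L[6]='j', prepend. Next row=LF[6]=5
  step 15: row=5, L[5]='n', prepend. Next row=LF[5]=13
  step 16: row=13, L[13]='i', prepend. Next row=LF[13]=4
  step 17: row=4, L[4]='m', prepend. Next row=LF[4]=10
  step 18: row=10, L[10]='n', prepend. Next row=LF[10]=16
  step 19: row=16, L[16]='m', prepend. Next row=LF[16]=11
Reversed output: mnminjkhhnkhknnnkn$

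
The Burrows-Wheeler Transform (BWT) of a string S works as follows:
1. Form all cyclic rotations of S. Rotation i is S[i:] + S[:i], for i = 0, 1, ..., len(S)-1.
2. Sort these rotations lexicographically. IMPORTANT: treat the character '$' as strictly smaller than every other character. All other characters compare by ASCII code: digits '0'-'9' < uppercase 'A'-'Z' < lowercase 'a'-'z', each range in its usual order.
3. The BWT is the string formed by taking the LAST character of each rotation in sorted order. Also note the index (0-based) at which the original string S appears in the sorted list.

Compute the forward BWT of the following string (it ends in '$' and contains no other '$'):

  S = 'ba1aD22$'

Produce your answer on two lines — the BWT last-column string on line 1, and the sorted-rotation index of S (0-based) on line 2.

Answer: 2a2Dab1$
7

Derivation:
All 8 rotations (rotation i = S[i:]+S[:i]):
  rot[0] = ba1aD22$
  rot[1] = a1aD22$b
  rot[2] = 1aD22$ba
  rot[3] = aD22$ba1
  rot[4] = D22$ba1a
  rot[5] = 22$ba1aD
  rot[6] = 2$ba1aD2
  rot[7] = $ba1aD22
Sorted (with $ < everything):
  sorted[0] = $ba1aD22  (last char: '2')
  sorted[1] = 1aD22$ba  (last char: 'a')
  sorted[2] = 2$ba1aD2  (last char: '2')
  sorted[3] = 22$ba1aD  (last char: 'D')
  sorted[4] = D22$ba1a  (last char: 'a')
  sorted[5] = a1aD22$b  (last char: 'b')
  sorted[6] = aD22$ba1  (last char: '1')
  sorted[7] = ba1aD22$  (last char: '$')
Last column: 2a2Dab1$
Original string S is at sorted index 7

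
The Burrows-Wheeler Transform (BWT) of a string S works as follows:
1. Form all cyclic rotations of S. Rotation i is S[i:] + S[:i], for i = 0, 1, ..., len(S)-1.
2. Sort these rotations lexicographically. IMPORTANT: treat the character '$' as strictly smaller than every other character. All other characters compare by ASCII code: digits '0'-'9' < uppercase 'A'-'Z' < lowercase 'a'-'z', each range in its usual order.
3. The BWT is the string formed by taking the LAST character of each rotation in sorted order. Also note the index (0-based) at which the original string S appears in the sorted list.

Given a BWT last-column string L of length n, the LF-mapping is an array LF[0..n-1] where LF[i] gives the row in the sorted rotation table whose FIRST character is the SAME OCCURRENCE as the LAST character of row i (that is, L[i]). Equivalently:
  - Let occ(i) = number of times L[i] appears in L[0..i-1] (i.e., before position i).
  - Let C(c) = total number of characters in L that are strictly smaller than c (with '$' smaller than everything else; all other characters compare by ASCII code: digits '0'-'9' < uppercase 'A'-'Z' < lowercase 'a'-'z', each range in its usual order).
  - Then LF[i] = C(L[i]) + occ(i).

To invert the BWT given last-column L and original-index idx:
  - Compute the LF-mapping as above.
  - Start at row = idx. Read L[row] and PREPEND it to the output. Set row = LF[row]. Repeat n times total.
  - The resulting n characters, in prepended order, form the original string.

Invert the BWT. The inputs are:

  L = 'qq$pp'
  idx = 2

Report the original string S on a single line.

Answer: pqpq$

Derivation:
LF mapping: 3 4 0 1 2
Walk LF starting at row 2, prepending L[row]:
  step 1: row=2, L[2]='$', prepend. Next row=LF[2]=0
  step 2: row=0, L[0]='q', prepend. Next row=LF[0]=3
  step 3: row=3, L[3]='p', prepend. Next row=LF[3]=1
  step 4: row=1, L[1]='q', prepend. Next row=LF[1]=4
  step 5: row=4, L[4]='p', prepend. Next row=LF[4]=2
Reversed output: pqpq$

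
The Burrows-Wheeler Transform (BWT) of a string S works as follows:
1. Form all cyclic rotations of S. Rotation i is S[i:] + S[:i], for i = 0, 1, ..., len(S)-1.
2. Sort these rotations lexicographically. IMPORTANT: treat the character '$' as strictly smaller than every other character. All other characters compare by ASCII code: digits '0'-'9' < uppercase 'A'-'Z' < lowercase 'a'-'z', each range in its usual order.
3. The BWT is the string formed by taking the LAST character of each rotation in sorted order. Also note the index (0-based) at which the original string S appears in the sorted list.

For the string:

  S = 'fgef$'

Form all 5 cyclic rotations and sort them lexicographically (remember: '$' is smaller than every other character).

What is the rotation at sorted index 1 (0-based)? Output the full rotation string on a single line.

All 5 rotations (rotation i = S[i:]+S[:i]):
  rot[0] = fgef$
  rot[1] = gef$f
  rot[2] = ef$fg
  rot[3] = f$fge
  rot[4] = $fgef
Sorted (with $ < everything):
  sorted[0] = $fgef
  sorted[1] = ef$fg
  sorted[2] = f$fge
  sorted[3] = fgef$
  sorted[4] = gef$f
sorted[1] = ef$fg

Answer: ef$fg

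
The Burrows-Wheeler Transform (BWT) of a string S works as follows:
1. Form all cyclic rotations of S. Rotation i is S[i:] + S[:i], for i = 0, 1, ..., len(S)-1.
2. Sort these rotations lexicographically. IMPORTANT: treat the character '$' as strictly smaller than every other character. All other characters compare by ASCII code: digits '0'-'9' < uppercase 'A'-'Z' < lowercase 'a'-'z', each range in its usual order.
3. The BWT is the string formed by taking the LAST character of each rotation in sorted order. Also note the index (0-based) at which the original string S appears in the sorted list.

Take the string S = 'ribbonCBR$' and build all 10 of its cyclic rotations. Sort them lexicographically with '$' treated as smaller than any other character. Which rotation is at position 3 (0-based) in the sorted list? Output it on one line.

All 10 rotations (rotation i = S[i:]+S[:i]):
  rot[0] = ribbonCBR$
  rot[1] = ibbonCBR$r
  rot[2] = bbonCBR$ri
  rot[3] = bonCBR$rib
  rot[4] = onCBR$ribb
  rot[5] = nCBR$ribbo
  rot[6] = CBR$ribbon
  rot[7] = BR$ribbonC
  rot[8] = R$ribbonCB
  rot[9] = $ribbonCBR
Sorted (with $ < everything):
  sorted[0] = $ribbonCBR
  sorted[1] = BR$ribbonC
  sorted[2] = CBR$ribbon
  sorted[3] = R$ribbonCB
  sorted[4] = bbonCBR$ri
  sorted[5] = bonCBR$rib
  sorted[6] = ibbonCBR$r
  sorted[7] = nCBR$ribbo
  sorted[8] = onCBR$ribb
  sorted[9] = ribbonCBR$
sorted[3] = R$ribbonCB

Answer: R$ribbonCB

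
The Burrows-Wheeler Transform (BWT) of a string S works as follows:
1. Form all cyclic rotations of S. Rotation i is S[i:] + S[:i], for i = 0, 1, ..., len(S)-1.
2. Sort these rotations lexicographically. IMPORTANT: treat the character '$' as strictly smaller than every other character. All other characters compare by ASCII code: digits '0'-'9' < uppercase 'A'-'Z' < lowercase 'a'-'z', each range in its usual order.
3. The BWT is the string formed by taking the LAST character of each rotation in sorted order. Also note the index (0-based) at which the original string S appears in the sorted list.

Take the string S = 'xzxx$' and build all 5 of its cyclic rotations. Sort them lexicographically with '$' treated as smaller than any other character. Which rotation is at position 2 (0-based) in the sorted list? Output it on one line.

All 5 rotations (rotation i = S[i:]+S[:i]):
  rot[0] = xzxx$
  rot[1] = zxx$x
  rot[2] = xx$xz
  rot[3] = x$xzx
  rot[4] = $xzxx
Sorted (with $ < everything):
  sorted[0] = $xzxx
  sorted[1] = x$xzx
  sorted[2] = xx$xz
  sorted[3] = xzxx$
  sorted[4] = zxx$x
sorted[2] = xx$xz

Answer: xx$xz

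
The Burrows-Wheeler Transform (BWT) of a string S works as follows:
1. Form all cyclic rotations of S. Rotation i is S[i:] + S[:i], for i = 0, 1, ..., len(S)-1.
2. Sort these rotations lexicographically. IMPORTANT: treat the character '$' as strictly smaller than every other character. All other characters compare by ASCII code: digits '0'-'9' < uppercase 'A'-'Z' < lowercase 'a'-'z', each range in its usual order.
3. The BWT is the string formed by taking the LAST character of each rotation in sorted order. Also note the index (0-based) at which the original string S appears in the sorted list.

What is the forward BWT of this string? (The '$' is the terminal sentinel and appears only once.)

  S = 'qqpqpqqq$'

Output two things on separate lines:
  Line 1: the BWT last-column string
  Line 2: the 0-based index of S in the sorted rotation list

All 9 rotations (rotation i = S[i:]+S[:i]):
  rot[0] = qqpqpqqq$
  rot[1] = qpqpqqq$q
  rot[2] = pqpqqq$qq
  rot[3] = qpqqq$qqp
  rot[4] = pqqq$qqpq
  rot[5] = qqq$qqpqp
  rot[6] = qq$qqpqpq
  rot[7] = q$qqpqpqq
  rot[8] = $qqpqpqqq
Sorted (with $ < everything):
  sorted[0] = $qqpqpqqq  (last char: 'q')
  sorted[1] = pqpqqq$qq  (last char: 'q')
  sorted[2] = pqqq$qqpq  (last char: 'q')
  sorted[3] = q$qqpqpqq  (last char: 'q')
  sorted[4] = qpqpqqq$q  (last char: 'q')
  sorted[5] = qpqqq$qqp  (last char: 'p')
  sorted[6] = qq$qqpqpq  (last char: 'q')
  sorted[7] = qqpqpqqq$  (last char: '$')
  sorted[8] = qqq$qqpqp  (last char: 'p')
Last column: qqqqqpq$p
Original string S is at sorted index 7

Answer: qqqqqpq$p
7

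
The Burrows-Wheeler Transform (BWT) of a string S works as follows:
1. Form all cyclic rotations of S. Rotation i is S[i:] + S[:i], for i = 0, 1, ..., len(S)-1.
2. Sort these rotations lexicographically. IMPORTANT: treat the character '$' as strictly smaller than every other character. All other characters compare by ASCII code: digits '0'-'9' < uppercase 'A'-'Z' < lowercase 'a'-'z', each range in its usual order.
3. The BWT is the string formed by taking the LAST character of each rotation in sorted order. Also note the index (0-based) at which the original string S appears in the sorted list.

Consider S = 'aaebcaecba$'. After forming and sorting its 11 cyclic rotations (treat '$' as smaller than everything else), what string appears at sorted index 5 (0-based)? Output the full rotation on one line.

Answer: ba$aaebcaec

Derivation:
All 11 rotations (rotation i = S[i:]+S[:i]):
  rot[0] = aaebcaecba$
  rot[1] = aebcaecba$a
  rot[2] = ebcaecba$aa
  rot[3] = bcaecba$aae
  rot[4] = caecba$aaeb
  rot[5] = aecba$aaebc
  rot[6] = ecba$aaebca
  rot[7] = cba$aaebcae
  rot[8] = ba$aaebcaec
  rot[9] = a$aaebcaecb
  rot[10] = $aaebcaecba
Sorted (with $ < everything):
  sorted[0] = $aaebcaecba
  sorted[1] = a$aaebcaecb
  sorted[2] = aaebcaecba$
  sorted[3] = aebcaecba$a
  sorted[4] = aecba$aaebc
  sorted[5] = ba$aaebcaec
  sorted[6] = bcaecba$aae
  sorted[7] = caecba$aaeb
  sorted[8] = cba$aaebcae
  sorted[9] = ebcaecba$aa
  sorted[10] = ecba$aaebca
sorted[5] = ba$aaebcaec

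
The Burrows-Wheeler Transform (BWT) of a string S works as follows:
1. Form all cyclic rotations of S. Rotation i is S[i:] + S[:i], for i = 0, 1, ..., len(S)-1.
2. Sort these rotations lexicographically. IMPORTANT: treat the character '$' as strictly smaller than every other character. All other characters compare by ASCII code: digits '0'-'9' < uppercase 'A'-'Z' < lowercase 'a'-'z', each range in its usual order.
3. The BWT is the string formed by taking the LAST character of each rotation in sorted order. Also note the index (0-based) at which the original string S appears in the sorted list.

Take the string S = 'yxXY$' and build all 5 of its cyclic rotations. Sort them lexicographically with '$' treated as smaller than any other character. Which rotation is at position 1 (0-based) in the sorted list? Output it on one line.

All 5 rotations (rotation i = S[i:]+S[:i]):
  rot[0] = yxXY$
  rot[1] = xXY$y
  rot[2] = XY$yx
  rot[3] = Y$yxX
  rot[4] = $yxXY
Sorted (with $ < everything):
  sorted[0] = $yxXY
  sorted[1] = XY$yx
  sorted[2] = Y$yxX
  sorted[3] = xXY$y
  sorted[4] = yxXY$
sorted[1] = XY$yx

Answer: XY$yx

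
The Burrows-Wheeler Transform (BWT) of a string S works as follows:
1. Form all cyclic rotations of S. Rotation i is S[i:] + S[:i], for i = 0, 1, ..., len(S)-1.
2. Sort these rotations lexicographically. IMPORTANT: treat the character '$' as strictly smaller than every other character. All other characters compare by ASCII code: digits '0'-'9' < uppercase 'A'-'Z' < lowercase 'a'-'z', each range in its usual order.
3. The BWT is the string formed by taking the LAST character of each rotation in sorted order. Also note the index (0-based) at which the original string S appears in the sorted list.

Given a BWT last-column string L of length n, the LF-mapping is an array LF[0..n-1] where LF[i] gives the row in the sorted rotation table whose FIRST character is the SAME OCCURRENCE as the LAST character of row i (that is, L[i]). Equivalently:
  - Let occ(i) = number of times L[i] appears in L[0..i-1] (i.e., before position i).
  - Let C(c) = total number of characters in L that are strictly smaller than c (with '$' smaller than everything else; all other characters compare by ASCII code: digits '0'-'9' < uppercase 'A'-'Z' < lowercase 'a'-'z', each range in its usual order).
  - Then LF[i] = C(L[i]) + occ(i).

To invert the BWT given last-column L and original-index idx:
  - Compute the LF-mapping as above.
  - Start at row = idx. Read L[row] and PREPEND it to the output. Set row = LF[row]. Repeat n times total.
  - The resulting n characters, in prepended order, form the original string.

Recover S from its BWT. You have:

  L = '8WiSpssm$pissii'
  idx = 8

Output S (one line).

LF mapping: 1 3 4 2 9 11 12 8 0 10 5 13 14 6 7
Walk LF starting at row 8, prepending L[row]:
  step 1: row=8, L[8]='$', prepend. Next row=LF[8]=0
  step 2: row=0, L[0]='8', prepend. Next row=LF[0]=1
  step 3: row=1, L[1]='W', prepend. Next row=LF[1]=3
  step 4: row=3, L[3]='S', prepend. Next row=LF[3]=2
  step 5: row=2, L[2]='i', prepend. Next row=LF[2]=4
  step 6: row=4, L[4]='p', prepend. Next row=LF[4]=9
  step 7: row=9, L[9]='p', prepend. Next row=LF[9]=10
  step 8: row=10, L[10]='i', prepend. Next row=LF[10]=5
  step 9: row=5, L[5]='s', prepend. Next row=LF[5]=11
  step 10: row=11, L[11]='s', prepend. Next row=LF[11]=13
  step 11: row=13, L[13]='i', prepend. Next row=LF[13]=6
  step 12: row=6, L[6]='s', prepend. Next row=LF[6]=12
  step 13: row=12, L[12]='s', prepend. Next row=LF[12]=14
  step 14: row=14, L[14]='i', prepend. Next row=LF[14]=7
  step 15: row=7, L[7]='m', prepend. Next row=LF[7]=8
Reversed output: mississippiSW8$

Answer: mississippiSW8$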